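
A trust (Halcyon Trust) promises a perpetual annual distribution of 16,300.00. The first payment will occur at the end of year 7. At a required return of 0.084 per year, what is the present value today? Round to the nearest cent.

119600.40

Value at end of year 6: C / r = 16,300.00 / 0.084 = 194,047.6190
Discount to today: PV = 194,047.6190 / (1 + 0.084)^6 = 194,047.6190 / 1.622466 = 119,600.40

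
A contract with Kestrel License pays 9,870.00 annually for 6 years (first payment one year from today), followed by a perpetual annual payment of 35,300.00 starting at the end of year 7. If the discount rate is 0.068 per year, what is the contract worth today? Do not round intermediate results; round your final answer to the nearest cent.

PV of 6-year annuity: 9,870.00 × [1 − (1+0.068)^−6] / 0.068 = 47337.62977
Perpetuity value at year 6: 35,300.00 / 0.068 = 519117.64706
PV of perpetuity: 519117.64706 / (1+0.068)^6 = 349814.87799
Total PV = 47337.62977 + 349814.87799 = 397152.50775

397152.51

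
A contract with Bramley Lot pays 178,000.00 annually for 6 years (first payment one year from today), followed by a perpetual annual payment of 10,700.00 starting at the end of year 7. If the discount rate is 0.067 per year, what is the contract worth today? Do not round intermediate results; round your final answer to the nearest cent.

PV of 6-year annuity: 178,000.00 × [1 − (1+0.067)^−6] / 0.067 = 856359.20472
Perpetuity value at year 6: 10,700.00 / 0.067 = 159701.49254
PV of perpetuity: 159701.49254 / (1+0.067)^6 = 108223.72012
Total PV = 856359.20472 + 108223.72012 = 964582.92484

964582.92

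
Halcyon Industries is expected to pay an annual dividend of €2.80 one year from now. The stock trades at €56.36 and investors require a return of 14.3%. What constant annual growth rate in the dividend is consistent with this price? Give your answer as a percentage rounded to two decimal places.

9.33%

P = D₁/(r−g) ⇒ g = r − D₁/P = 0.143 − €2.80/€56.36 = 0.093319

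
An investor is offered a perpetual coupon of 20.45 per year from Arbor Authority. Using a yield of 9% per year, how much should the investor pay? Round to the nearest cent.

Level perpetuity: PV = C / r = 20.45 / 0.09 = 227.22

227.22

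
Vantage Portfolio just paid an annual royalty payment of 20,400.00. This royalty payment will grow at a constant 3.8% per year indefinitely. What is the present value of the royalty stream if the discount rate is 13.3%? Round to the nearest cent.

222896.84

D₁ = D₀ × (1 + g) = 20,400.00 × 1.038 = 21,175.2000
Growing perpetuity: P = D₁ / (r − g) = 21,175.2000 / (0.133 − 0.038) = 222,896.84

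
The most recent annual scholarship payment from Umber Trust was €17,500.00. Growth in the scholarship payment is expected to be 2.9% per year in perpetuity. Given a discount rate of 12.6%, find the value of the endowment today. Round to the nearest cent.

€185644.33

D₁ = D₀ × (1 + g) = €17,500.00 × 1.029 = €18,007.5000
Growing perpetuity: P = D₁ / (r − g) = €18,007.5000 / (0.126 − 0.029) = €185,644.33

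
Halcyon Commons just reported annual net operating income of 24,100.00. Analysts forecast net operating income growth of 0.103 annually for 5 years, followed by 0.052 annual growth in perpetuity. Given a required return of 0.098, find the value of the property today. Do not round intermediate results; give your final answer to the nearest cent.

D_1 = 26582.30000
D_2 = 29320.27690
D_3 = 32340.26542
D_4 = 35671.31276
D_5 = 39345.45797
Terminal value at year 5: TV = D_5×(1+g_2)/(r−g_2) = 41391.42179/0.046 = 899813.51713
P_0 = D_1/(1+r)^1 + D_2/(1+r)^2 + D_3/(1+r)^3 + D_4/(1+r)^4 + D_5/(1+r)^5 + TV/(1+r)^5
    = 24209.74499 + 24319.98973 + 24430.73650 + 24541.98757 + 24653.74526 + 563820.43504 = 685976.63910

685976.64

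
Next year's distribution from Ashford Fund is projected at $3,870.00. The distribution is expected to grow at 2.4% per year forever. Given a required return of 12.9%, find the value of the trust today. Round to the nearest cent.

$36857.14

Growing perpetuity: P = D₁ / (r − g) = $3,870.0000 / (0.129 − 0.024) = $36,857.14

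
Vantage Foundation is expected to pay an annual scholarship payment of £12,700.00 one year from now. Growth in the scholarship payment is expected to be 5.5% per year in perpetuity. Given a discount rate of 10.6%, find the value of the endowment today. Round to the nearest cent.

Growing perpetuity: P = D₁ / (r − g) = £12,700.0000 / (0.106 − 0.055) = £249,019.61

£249019.61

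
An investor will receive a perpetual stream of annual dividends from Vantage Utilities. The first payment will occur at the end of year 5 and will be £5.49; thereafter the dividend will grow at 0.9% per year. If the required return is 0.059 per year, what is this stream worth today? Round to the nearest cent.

Value at end of year 4: C₁ / (r − g) = £5.49 / (0.059 − 0.009) = £109.8000
Discount to today: PV = £109.8000 / (1 + 0.059)^4 = £109.8000 / 1.257720 = £87.30

£87.30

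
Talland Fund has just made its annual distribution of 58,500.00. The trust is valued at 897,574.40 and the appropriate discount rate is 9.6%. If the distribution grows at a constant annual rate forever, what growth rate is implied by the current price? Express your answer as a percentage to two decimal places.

2.89%

P = D₀(1+g)/(r−g) ⇒ P(r−g) = D₀(1+g) ⇒ g(P+D₀) = P·r − D₀
g = (P·r − D₀)/(P + D₀) = (897,574.40×0.096 − 58,500.00) / (897,574.40 + 58,500.00) = 0.028938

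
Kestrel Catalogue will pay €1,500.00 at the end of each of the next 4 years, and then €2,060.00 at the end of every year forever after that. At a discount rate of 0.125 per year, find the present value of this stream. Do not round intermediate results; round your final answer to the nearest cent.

€14796.84

PV of 4-year annuity: €1,500.00 × [1 − (1+0.125)^−4] / 0.125 = 4508.45908
Perpetuity value at year 4: €2,060.00 / 0.125 = 16480.00000
PV of perpetuity: 16480.00000 / (1+0.125)^4 = 10288.38287
Total PV = 4508.45908 + 10288.38287 = 14796.84194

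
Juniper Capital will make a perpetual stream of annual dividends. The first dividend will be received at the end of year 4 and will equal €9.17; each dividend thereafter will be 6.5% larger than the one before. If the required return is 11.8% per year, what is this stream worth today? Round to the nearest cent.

Value at end of year 3: C₁ / (r − g) = €9.17 / (0.118 − 0.065) = €173.0189
Discount to today: PV = €173.0189 / (1 + 0.118)^3 = €173.0189 / 1.397415 = €123.81

€123.81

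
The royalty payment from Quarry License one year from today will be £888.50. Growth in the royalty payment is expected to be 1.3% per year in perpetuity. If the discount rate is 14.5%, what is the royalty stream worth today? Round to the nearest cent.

Growing perpetuity: P = D₁ / (r − g) = £888.5000 / (0.145 − 0.013) = £6,731.06

£6731.06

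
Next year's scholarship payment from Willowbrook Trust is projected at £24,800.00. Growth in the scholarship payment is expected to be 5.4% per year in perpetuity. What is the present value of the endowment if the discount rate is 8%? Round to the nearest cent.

Growing perpetuity: P = D₁ / (r − g) = £24,800.0000 / (0.08 − 0.054) = £953,846.15

£953846.15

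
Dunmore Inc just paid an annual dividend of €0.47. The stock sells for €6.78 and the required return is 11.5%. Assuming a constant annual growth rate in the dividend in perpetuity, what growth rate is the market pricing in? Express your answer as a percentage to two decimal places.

P = D₀(1+g)/(r−g) ⇒ P(r−g) = D₀(1+g) ⇒ g(P+D₀) = P·r − D₀
g = (P·r − D₀)/(P + D₀) = (€6.78×0.115 − €0.47) / (€6.78 + €0.47) = 0.042717

4.27%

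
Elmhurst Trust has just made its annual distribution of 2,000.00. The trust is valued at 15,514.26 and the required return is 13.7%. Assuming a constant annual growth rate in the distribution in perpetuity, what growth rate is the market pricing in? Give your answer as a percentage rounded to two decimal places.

0.72%

P = D₀(1+g)/(r−g) ⇒ P(r−g) = D₀(1+g) ⇒ g(P+D₀) = P·r − D₀
g = (P·r − D₀)/(P + D₀) = (15,514.26×0.137 − 2,000.00) / (15,514.26 + 2,000.00) = 0.007163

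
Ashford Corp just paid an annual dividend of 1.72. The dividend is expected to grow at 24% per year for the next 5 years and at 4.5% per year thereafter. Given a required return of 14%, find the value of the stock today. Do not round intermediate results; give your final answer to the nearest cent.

39.95

D_1 = 2.13280
D_2 = 2.64467
D_3 = 3.27939
D_4 = 4.06645
D_5 = 5.04240
Terminal value at year 5: TV = D_5×(1+g_2)/(r−g_2) = 5.26930/0.095 = 55.46635
P_0 = D_1/(1+r)^1 + D_2/(1+r)^2 + D_3/(1+r)^3 + D_4/(1+r)^4 + D_5/(1+r)^5 + TV/(1+r)^5
    = 1.87088 + 2.03499 + 2.21350 + 2.40766 + 2.61886 + 28.80748 = 39.95337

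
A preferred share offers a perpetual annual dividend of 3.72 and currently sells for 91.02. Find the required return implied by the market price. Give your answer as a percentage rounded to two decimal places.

P = C/r ⇒ r = C/P = 3.72/91.02 = 0.040870

4.09%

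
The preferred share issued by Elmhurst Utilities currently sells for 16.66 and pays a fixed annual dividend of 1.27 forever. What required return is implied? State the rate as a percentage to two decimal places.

P = C/r ⇒ r = C/P = 1.27/16.66 = 0.076230

7.62%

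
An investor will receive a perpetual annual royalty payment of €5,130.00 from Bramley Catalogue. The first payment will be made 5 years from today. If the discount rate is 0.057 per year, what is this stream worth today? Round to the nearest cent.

Value at end of year 4: C / r = €5,130.00 / 0.057 = €90,000.0000
Discount to today: PV = €90,000.0000 / (1 + 0.057)^4 = €90,000.0000 / 1.248245 = €72,101.21

€72101.21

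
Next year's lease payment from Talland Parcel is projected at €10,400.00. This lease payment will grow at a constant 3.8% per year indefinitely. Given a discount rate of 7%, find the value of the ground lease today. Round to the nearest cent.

€325000.00

Growing perpetuity: P = D₁ / (r − g) = €10,400.0000 / (0.07 − 0.038) = €325,000.00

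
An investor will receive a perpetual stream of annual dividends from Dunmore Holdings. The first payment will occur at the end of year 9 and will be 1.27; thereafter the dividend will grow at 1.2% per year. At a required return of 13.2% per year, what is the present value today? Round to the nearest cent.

Value at end of year 8: C₁ / (r − g) = 1.27 / (0.132 − 0.012) = 10.5833
Discount to today: PV = 10.5833 / (1 + 0.132)^8 = 10.5833 / 2.696320 = 3.93

3.93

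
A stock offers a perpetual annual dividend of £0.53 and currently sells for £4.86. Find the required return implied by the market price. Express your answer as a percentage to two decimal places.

P = C/r ⇒ r = C/P = £0.53/£4.86 = 0.109053

10.91%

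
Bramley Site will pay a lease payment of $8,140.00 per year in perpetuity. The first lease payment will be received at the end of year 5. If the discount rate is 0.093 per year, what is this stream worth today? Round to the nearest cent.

$61328.28

Value at end of year 4: C / r = $8,140.00 / 0.093 = $87,526.8817
Discount to today: PV = $87,526.8817 / (1 + 0.093)^4 = $87,526.8817 / 1.427186 = $61,328.28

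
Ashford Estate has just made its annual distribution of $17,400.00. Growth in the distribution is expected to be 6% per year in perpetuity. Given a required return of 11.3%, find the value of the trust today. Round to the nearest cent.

$348000.00

D₁ = D₀ × (1 + g) = $17,400.00 × 1.06 = $18,444.0000
Growing perpetuity: P = D₁ / (r − g) = $18,444.0000 / (0.113 − 0.06) = $348,000.00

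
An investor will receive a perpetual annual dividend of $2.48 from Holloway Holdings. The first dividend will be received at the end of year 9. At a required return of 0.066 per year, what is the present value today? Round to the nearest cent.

Value at end of year 8: C / r = $2.48 / 0.066 = $37.5758
Discount to today: PV = $37.5758 / (1 + 0.066)^8 = $37.5758 / 1.667468 = $22.53

$22.53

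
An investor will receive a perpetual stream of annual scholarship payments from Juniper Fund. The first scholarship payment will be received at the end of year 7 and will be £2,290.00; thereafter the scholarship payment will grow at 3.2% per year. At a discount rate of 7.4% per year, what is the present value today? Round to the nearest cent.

£35527.16

Value at end of year 6: C₁ / (r − g) = £2,290.00 / (0.074 − 0.032) = £54,523.8095
Discount to today: PV = £54,523.8095 / (1 + 0.074)^6 = £54,523.8095 / 1.534708 = £35,527.16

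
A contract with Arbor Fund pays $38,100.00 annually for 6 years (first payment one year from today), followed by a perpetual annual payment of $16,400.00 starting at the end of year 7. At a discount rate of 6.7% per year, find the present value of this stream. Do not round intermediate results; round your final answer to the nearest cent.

PV of 6-year annuity: $38,100.00 × [1 − (1+0.067)^−6] / 0.067 = 183299.35787
Perpetuity value at year 6: $16,400.00 / 0.067 = 244776.11940
PV of perpetuity: 244776.11940 / (1+0.067)^6 = 165875.60841
Total PV = 183299.35787 + 165875.60841 = 349174.96627

$349174.97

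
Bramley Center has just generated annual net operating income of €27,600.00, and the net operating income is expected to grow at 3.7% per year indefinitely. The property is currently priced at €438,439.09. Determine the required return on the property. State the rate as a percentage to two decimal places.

D₁ = €27,600.00 × 1.037 = €28,621.2000
P = D₁/(r − g) ⇒ r = D₁/P + g = €28,621.2000/€438,439.09 + 0.037 = 0.065280 + 0.037 = 0.102280

10.23%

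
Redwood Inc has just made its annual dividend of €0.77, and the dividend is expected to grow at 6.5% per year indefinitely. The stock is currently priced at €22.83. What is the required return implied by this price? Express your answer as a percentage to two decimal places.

10.09%

D₁ = €0.77 × 1.065 = €0.8201
P = D₁/(r − g) ⇒ r = D₁/P + g = €0.8201/€22.83 + 0.065 = 0.035920 + 0.065 = 0.100920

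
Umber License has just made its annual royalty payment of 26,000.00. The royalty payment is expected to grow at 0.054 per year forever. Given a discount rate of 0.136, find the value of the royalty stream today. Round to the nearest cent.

334195.12

D₁ = D₀ × (1 + g) = 26,000.00 × 1.054 = 27,404.0000
Growing perpetuity: P = D₁ / (r − g) = 27,404.0000 / (0.136 − 0.054) = 334,195.12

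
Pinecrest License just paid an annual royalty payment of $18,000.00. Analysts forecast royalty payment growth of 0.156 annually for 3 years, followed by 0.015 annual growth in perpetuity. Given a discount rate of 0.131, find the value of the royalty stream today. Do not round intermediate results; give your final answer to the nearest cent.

$224599.50

D_1 = 20808.00000
D_2 = 24054.04800
D_3 = 27806.47949
Terminal value at year 3: TV = D_3×(1+g_2)/(r−g_2) = 28223.57668/0.116 = 243306.69552
P_0 = D_1/(1+r)^1 + D_2/(1+r)^2 + D_3/(1+r)^3 + TV/(1+r)^3
    = 18397.87798 + 18804.55080 + 19220.21284 + 168176.86233 = 224599.50395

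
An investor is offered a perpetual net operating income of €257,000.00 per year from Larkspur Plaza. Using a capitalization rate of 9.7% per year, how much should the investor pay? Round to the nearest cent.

€2649484.54

Level perpetuity: PV = C / r = €257,000.00 / 0.097 = €2,649,484.54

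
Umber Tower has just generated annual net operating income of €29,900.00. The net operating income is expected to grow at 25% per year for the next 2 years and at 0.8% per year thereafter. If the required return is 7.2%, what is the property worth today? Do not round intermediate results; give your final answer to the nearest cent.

€715816.67

D_1 = 37375.00000
D_2 = 46718.75000
Terminal value at year 2: TV = D_2×(1+g_2)/(r−g_2) = 47092.50000/0.064 = 735820.31250
P_0 = D_1/(1+r)^1 + D_2/(1+r)^2 + TV/(1+r)^2
    = 34864.73881 + 40653.84656 + 640298.08325 = 715816.66861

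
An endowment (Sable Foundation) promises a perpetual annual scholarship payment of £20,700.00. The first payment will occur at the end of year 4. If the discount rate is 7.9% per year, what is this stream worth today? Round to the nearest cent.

Value at end of year 3: C / r = £20,700.00 / 0.079 = £262,025.3165
Discount to today: PV = £262,025.3165 / (1 + 0.079)^3 = £262,025.3165 / 1.256216 = £208,583.01

£208583.01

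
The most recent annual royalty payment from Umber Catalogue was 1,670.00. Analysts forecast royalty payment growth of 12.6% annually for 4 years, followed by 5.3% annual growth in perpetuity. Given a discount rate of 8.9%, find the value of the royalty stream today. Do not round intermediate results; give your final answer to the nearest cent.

D_1 = 1880.42000
D_2 = 2117.35292
D_3 = 2384.13939
D_4 = 2684.54095
Terminal value at year 4: TV = D_4×(1+g_2)/(r−g_2) = 2826.82162/0.036 = 78522.82281
P_0 = D_1/(1+r)^1 + D_2/(1+r)^2 + D_3/(1+r)^3 + D_4/(1+r)^4 + TV/(1+r)^4
    = 1726.74013 + 1785.40807 + 1846.06931 + 1908.79160 + 55832.15418 = 63099.16328

63099.16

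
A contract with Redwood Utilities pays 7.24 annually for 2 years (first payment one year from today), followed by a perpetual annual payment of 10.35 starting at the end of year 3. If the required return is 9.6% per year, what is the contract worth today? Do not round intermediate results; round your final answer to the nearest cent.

102.39

PV of 2-year annuity: 7.24 × [1 − (1+0.096)^−2] / 0.096 = 12.63307
Perpetuity value at year 2: 10.35 / 0.096 = 107.81250
PV of perpetuity: 107.81250 / (1+0.096)^2 = 89.75280
Total PV = 12.63307 + 89.75280 = 102.38587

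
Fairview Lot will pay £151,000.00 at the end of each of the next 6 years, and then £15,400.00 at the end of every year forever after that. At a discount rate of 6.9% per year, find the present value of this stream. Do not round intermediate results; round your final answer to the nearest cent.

PV of 6-year annuity: £151,000.00 × [1 − (1+0.069)^−6] / 0.069 = 721974.82286
Perpetuity value at year 6: £15,400.00 / 0.069 = 223188.40580
PV of perpetuity: 223188.40580 / (1+0.069)^6 = 149556.53645
Total PV = 721974.82286 + 149556.53645 = 871531.35931

£871531.36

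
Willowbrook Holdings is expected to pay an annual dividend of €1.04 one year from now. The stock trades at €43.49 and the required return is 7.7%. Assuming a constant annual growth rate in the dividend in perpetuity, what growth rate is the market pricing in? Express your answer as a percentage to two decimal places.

P = D₁/(r−g) ⇒ g = r − D₁/P = 0.077 − €1.04/€43.49 = 0.053086

5.31%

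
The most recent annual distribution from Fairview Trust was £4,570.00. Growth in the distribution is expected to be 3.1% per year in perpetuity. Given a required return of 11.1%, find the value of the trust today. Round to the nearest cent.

D₁ = D₀ × (1 + g) = £4,570.00 × 1.031 = £4,711.6700
Growing perpetuity: P = D₁ / (r − g) = £4,711.6700 / (0.111 − 0.031) = £58,895.88

£58895.88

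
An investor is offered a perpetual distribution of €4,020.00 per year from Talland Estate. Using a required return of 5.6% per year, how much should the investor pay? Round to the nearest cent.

€71785.71

Level perpetuity: PV = C / r = €4,020.00 / 0.056 = €71,785.71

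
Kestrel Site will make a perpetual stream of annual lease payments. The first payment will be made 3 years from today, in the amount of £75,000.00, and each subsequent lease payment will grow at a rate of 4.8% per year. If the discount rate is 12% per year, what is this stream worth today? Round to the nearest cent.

Value at end of year 2: C₁ / (r − g) = £75,000.00 / (0.12 − 0.048) = £1,041,666.6667
Discount to today: PV = £1,041,666.6667 / (1 + 0.12)^2 = £1,041,666.6667 / 1.254400 = £830,410.29

£830410.29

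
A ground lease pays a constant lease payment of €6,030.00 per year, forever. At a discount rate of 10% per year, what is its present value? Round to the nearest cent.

€60300.00

Level perpetuity: PV = C / r = €6,030.00 / 0.1 = €60,300.00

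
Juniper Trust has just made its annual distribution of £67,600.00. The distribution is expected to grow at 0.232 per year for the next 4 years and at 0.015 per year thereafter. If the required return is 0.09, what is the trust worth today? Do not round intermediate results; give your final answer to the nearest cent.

D_1 = 83283.20000
D_2 = 102604.90240
D_3 = 126409.23976
D_4 = 155736.18338
Terminal value at year 4: TV = D_4×(1+g_2)/(r−g_2) = 158072.22613/0.075 = 2107629.68175
P_0 = D_1/(1+r)^1 + D_2/(1+r)^2 + D_3/(1+r)^3 + D_4/(1+r)^4 + TV/(1+r)^4
    = 76406.60550 + 86360.49356 + 97611.12667 + 110327.43858 + 1493098.00214 = 1863803.66645

£1863803.67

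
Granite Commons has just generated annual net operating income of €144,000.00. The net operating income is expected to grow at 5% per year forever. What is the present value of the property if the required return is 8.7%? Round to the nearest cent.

D₁ = D₀ × (1 + g) = €144,000.00 × 1.05 = €151,200.0000
Growing perpetuity: P = D₁ / (r − g) = €151,200.0000 / (0.087 − 0.05) = €4,086,486.49

€4086486.49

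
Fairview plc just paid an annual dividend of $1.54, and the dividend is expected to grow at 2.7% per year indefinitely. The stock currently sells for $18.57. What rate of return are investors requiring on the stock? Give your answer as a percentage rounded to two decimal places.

D₁ = $1.54 × 1.027 = $1.5816
P = D₁/(r − g) ⇒ r = D₁/P + g = $1.5816/$18.57 + 0.027 = 0.085169 + 0.027 = 0.112169

11.22%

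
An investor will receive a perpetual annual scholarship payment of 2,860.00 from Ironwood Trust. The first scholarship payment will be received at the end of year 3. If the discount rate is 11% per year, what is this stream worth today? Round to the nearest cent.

Value at end of year 2: C / r = 2,860.00 / 0.11 = 26,000.0000
Discount to today: PV = 26,000.0000 / (1 + 0.11)^2 = 26,000.0000 / 1.232100 = 21,102.18

21102.18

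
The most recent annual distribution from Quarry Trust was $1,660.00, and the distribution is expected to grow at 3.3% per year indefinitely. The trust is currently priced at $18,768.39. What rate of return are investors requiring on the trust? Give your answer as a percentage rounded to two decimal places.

12.44%

D₁ = $1,660.00 × 1.033 = $1,714.7800
P = D₁/(r − g) ⇒ r = D₁/P + g = $1,714.7800/$18,768.39 + 0.033 = 0.091365 + 0.033 = 0.124365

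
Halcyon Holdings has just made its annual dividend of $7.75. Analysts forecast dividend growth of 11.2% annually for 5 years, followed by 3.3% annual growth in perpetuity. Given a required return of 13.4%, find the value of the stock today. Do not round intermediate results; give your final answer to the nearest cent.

D_1 = 8.61800
D_2 = 9.58322
D_3 = 10.65654
D_4 = 11.85007
D_5 = 13.17728
Terminal value at year 5: TV = D_5×(1+g_2)/(r−g_2) = 13.61213/0.101 = 134.77352
P_0 = D_1/(1+r)^1 + D_2/(1+r)^2 + D_3/(1+r)^3 + D_4/(1+r)^4 + D_5/(1+r)^5 + TV/(1+r)^5
    = 7.59965 + 7.45221 + 7.30764 + 7.16587 + 7.02684 + 71.86862 = 108.42083

$108.42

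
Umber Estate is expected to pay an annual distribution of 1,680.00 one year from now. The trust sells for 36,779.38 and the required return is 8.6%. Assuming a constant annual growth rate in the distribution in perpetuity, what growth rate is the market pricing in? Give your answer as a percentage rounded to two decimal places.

4.03%

P = D₁/(r−g) ⇒ g = r − D₁/P = 0.086 − 1,680.00/36,779.38 = 0.040322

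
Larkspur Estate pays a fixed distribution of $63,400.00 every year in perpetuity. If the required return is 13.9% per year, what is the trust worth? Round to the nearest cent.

Level perpetuity: PV = C / r = $63,400.00 / 0.139 = $456,115.11

$456115.11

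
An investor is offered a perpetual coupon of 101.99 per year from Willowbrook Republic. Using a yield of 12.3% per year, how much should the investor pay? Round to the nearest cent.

829.19

Level perpetuity: PV = C / r = 101.99 / 0.123 = 829.19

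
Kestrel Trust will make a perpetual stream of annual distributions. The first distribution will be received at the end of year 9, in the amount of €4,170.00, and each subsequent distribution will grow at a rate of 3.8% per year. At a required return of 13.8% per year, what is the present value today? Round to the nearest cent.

Value at end of year 8: C₁ / (r − g) = €4,170.00 / (0.138 − 0.038) = €41,700.0000
Discount to today: PV = €41,700.0000 / (1 + 0.138)^8 = €41,700.0000 / 2.812795 = €14,825.11

€14825.11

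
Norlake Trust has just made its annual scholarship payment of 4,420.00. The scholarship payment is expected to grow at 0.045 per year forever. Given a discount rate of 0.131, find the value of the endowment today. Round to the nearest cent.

53708.14

D₁ = D₀ × (1 + g) = 4,420.00 × 1.045 = 4,618.9000
Growing perpetuity: P = D₁ / (r − g) = 4,618.9000 / (0.131 − 0.045) = 53,708.14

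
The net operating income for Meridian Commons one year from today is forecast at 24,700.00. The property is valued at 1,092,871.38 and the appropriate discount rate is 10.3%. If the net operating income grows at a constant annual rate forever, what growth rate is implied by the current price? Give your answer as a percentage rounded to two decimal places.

8.04%

P = D₁/(r−g) ⇒ g = r − D₁/P = 0.103 − 24,700.00/1,092,871.38 = 0.080399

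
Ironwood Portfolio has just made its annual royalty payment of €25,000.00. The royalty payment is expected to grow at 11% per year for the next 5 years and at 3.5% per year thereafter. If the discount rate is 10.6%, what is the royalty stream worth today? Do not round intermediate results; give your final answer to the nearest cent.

€497437.43

D_1 = 27750.00000
D_2 = 30802.50000
D_3 = 34190.77500
D_4 = 37951.76025
D_5 = 42126.45388
Terminal value at year 5: TV = D_5×(1+g_2)/(r−g_2) = 43600.87976/0.071 = 614096.89807
P_0 = D_1/(1+r)^1 + D_2/(1+r)^2 + D_3/(1+r)^3 + D_4/(1+r)^4 + D_5/(1+r)^5 + TV/(1+r)^5
    = 25090.41591 + 25181.15883 + 25272.22993 + 25363.63040 + 25455.36143 + 371074.63491 = 497437.43141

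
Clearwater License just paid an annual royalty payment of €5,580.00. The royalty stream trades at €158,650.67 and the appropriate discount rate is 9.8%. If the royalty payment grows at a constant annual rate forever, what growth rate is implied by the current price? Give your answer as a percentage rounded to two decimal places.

6.07%

P = D₀(1+g)/(r−g) ⇒ P(r−g) = D₀(1+g) ⇒ g(P+D₀) = P·r − D₀
g = (P·r − D₀)/(P + D₀) = (€158,650.67×0.098 − €5,580.00) / (€158,650.67 + €5,580.00) = 0.060694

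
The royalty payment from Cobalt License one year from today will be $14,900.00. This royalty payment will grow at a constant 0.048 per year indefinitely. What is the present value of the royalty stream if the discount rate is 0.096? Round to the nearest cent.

Growing perpetuity: P = D₁ / (r − g) = $14,900.0000 / (0.096 − 0.048) = $310,416.67

$310416.67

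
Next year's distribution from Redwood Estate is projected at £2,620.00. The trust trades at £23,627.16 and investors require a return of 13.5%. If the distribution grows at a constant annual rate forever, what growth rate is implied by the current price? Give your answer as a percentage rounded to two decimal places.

P = D₁/(r−g) ⇒ g = r − D₁/P = 0.135 − £2,620.00/£23,627.16 = 0.024111

2.41%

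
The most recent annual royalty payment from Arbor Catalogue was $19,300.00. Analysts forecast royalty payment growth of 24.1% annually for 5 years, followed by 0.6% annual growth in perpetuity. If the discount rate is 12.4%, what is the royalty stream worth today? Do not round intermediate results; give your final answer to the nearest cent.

$401118.30

D_1 = 23951.30000
D_2 = 29723.56330
D_3 = 36886.94206
D_4 = 45776.69509
D_5 = 56808.87861
Terminal value at year 5: TV = D_5×(1+g_2)/(r−g_2) = 57149.73188/0.118 = 484319.76169
P_0 = D_1/(1+r)^1 + D_2/(1+r)^2 + D_3/(1+r)^3 + D_4/(1+r)^4 + D_5/(1+r)^5 + TV/(1+r)^5
    = 21308.98577 + 23527.09193 + 25976.08638 + 28680.00284 + 31665.37681 + 269960.75481 = 401118.29854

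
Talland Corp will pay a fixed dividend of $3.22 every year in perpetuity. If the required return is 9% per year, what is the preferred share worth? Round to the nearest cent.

Level perpetuity: PV = C / r = $3.22 / 0.09 = $35.78

$35.78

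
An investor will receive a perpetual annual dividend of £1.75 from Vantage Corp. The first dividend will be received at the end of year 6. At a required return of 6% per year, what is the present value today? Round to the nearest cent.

Value at end of year 5: C / r = £1.75 / 0.06 = £29.1667
Discount to today: PV = £29.1667 / (1 + 0.06)^5 = £29.1667 / 1.338226 = £21.80

£21.80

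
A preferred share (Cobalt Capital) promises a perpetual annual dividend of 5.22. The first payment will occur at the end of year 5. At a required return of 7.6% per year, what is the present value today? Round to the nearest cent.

51.24

Value at end of year 4: C / r = 5.22 / 0.076 = 68.6842
Discount to today: PV = 68.6842 / (1 + 0.076)^4 = 68.6842 / 1.340445 = 51.24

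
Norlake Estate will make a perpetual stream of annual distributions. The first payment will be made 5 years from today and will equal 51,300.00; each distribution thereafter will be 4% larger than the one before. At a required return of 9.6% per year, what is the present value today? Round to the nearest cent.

Value at end of year 4: C₁ / (r − g) = 51,300.00 / (0.096 − 0.04) = 916,071.4286
Discount to today: PV = 916,071.4286 / (1 + 0.096)^4 = 916,071.4286 / 1.442920 = 634,873.39

634873.39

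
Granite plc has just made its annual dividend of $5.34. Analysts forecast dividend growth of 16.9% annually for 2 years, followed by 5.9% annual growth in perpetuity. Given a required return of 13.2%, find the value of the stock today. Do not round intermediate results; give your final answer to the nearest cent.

D_1 = 6.24246
D_2 = 7.29744
Terminal value at year 2: TV = D_2×(1+g_2)/(r−g_2) = 7.72798/0.073 = 105.86280
P_0 = D_1/(1+r)^1 + D_2/(1+r)^2 + TV/(1+r)^2
    = 5.51454 + 5.69479 + 82.61341 = 93.82273

$93.82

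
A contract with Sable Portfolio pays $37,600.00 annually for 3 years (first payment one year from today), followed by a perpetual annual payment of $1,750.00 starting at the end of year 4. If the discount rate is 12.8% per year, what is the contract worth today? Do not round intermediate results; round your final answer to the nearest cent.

$98607.49

PV of 3-year annuity: $37,600.00 × [1 − (1+0.128)^−3] / 0.128 = 89081.70280
Perpetuity value at year 3: $1,750.00 / 0.128 = 13671.87500
PV of perpetuity: 13671.87500 / (1+0.128)^3 = 9525.78511
Total PV = 89081.70280 + 9525.78511 = 98607.48791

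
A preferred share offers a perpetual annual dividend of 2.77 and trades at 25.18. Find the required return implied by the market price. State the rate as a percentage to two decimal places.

11.00%

P = C/r ⇒ r = C/P = 2.77/25.18 = 0.110008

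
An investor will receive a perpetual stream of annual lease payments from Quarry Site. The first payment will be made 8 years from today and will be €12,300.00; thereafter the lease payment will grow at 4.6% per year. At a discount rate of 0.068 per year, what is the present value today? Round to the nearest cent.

€352763.52

Value at end of year 7: C₁ / (r − g) = €12,300.00 / (0.068 − 0.046) = €559,090.9091
Discount to today: PV = €559,090.9091 / (1 + 0.068)^7 = €559,090.9091 / 1.584889 = €352,763.52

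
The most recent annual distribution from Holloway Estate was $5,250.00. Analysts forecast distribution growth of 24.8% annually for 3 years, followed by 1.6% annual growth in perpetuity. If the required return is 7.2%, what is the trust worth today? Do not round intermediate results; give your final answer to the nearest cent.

$171798.95

D_1 = 6552.00000
D_2 = 8176.89600
D_3 = 10204.76621
Terminal value at year 3: TV = D_3×(1+g_2)/(r−g_2) = 10368.04247/0.056 = 185143.61549
P_0 = D_1/(1+r)^1 + D_2/(1+r)^2 + D_3/(1+r)^3 + TV/(1+r)^3
    = 6111.94030 + 7115.39318 + 8283.59206 + 150288.02745 = 171798.95300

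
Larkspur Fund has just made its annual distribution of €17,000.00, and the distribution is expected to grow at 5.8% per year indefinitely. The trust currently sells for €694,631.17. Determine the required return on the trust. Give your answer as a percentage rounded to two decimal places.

8.39%

D₁ = €17,000.00 × 1.058 = €17,986.0000
P = D₁/(r − g) ⇒ r = D₁/P + g = €17,986.0000/€694,631.17 + 0.058 = 0.025893 + 0.058 = 0.083893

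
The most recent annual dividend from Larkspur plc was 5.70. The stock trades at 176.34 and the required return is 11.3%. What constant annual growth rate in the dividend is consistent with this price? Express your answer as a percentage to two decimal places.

P = D₀(1+g)/(r−g) ⇒ P(r−g) = D₀(1+g) ⇒ g(P+D₀) = P·r − D₀
g = (P·r − D₀)/(P + D₀) = (176.34×0.113 − 5.70) / (176.34 + 5.70) = 0.078150

7.81%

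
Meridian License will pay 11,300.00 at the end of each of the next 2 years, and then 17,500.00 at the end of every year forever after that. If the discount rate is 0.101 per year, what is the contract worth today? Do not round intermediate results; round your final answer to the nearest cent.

PV of 2-year annuity: 11,300.00 × [1 − (1+0.101)^−2] / 0.101 = 19585.28330
Perpetuity value at year 2: 17,500.00 / 0.101 = 173267.32673
PV of perpetuity: 173267.32673 / (1+0.101)^2 = 142936.13578
Total PV = 19585.28330 + 142936.13578 = 162521.41908

162521.42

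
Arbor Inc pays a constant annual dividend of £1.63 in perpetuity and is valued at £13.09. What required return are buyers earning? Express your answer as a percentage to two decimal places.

P = C/r ⇒ r = C/P = £1.63/£13.09 = 0.124523

12.45%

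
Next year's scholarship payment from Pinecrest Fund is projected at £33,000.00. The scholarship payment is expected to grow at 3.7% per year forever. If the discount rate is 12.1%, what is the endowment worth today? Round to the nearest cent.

Growing perpetuity: P = D₁ / (r − g) = £33,000.0000 / (0.121 − 0.037) = £392,857.14

£392857.14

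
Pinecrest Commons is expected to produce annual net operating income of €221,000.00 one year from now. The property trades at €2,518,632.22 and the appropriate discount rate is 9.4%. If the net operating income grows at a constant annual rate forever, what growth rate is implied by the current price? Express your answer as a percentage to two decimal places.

0.63%

P = D₁/(r−g) ⇒ g = r − D₁/P = 0.094 − €221,000.00/€2,518,632.22 = 0.006254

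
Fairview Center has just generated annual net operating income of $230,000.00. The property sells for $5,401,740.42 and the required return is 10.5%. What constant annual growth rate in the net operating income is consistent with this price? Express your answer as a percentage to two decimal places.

P = D₀(1+g)/(r−g) ⇒ P(r−g) = D₀(1+g) ⇒ g(P+D₀) = P·r − D₀
g = (P·r − D₀)/(P + D₀) = ($5,401,740.42×0.105 − $230,000.00) / ($5,401,740.42 + $230,000.00) = 0.059872

5.99%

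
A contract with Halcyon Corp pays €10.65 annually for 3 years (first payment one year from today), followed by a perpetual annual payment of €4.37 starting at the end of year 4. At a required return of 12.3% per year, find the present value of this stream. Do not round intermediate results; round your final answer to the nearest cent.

PV of 3-year annuity: €10.65 × [1 − (1+0.123)^−3] / 0.123 = 25.44821
Perpetuity value at year 3: €4.37 / 0.123 = 35.52846
PV of perpetuity: 35.52846 / (1+0.123)^3 = 25.08633
Total PV = 25.44821 + 25.08633 = 50.53454

€50.53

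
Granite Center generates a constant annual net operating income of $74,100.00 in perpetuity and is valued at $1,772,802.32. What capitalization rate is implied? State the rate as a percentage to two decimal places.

4.18%

P = C/r ⇒ r = C/P = $74,100.00/$1,772,802.32 = 0.041798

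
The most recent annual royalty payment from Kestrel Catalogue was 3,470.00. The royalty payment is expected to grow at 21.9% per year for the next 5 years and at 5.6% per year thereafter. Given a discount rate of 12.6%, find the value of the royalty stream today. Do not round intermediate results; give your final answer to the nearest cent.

D_1 = 4229.93000
D_2 = 5156.28467
D_3 = 6285.51101
D_4 = 7662.03792
D_5 = 9340.02423
Terminal value at year 5: TV = D_5×(1+g_2)/(r−g_2) = 9863.06559/0.07 = 140900.93696
P_0 = D_1/(1+r)^1 + D_2/(1+r)^2 + D_3/(1+r)^3 + D_4/(1+r)^4 + D_5/(1+r)^5 + TV/(1+r)^5
    = 3756.59858 + 4066.86827 + 4402.76414 + 4766.40274 + 5160.07543 + 77843.42365 = 99996.13280

99996.13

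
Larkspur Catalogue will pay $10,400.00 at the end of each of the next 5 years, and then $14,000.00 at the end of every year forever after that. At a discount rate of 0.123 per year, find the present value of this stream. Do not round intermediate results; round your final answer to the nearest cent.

PV of 5-year annuity: $10,400.00 × [1 − (1+0.123)^−5] / 0.123 = 37212.71549
Perpetuity value at year 5: $14,000.00 / 0.123 = 113821.13821
PV of perpetuity: 113821.13821 / (1+0.123)^5 = 63727.09813
Total PV = 37212.71549 + 63727.09813 = 100939.81362

$100939.81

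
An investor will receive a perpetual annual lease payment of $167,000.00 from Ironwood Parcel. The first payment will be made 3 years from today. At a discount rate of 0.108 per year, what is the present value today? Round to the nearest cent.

$1259543.57

Value at end of year 2: C / r = $167,000.00 / 0.108 = $1,546,296.2963
Discount to today: PV = $1,546,296.2963 / (1 + 0.108)^2 = $1,546,296.2963 / 1.227664 = $1,259,543.57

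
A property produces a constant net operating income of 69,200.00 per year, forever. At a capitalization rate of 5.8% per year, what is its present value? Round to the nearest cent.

Level perpetuity: PV = C / r = 69,200.00 / 0.058 = 1,193,103.45

1193103.45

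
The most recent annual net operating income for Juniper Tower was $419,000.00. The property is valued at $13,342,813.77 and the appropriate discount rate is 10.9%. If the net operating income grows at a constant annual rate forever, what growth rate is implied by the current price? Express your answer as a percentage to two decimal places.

P = D₀(1+g)/(r−g) ⇒ P(r−g) = D₀(1+g) ⇒ g(P+D₀) = P·r − D₀
g = (P·r − D₀)/(P + D₀) = ($13,342,813.77×0.109 − $419,000.00) / ($13,342,813.77 + $419,000.00) = 0.075235

7.52%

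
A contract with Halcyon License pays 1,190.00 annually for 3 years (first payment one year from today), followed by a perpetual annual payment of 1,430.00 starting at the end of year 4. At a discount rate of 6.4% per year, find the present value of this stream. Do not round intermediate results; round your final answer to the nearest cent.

21706.95

PV of 3-year annuity: 1,190.00 × [1 − (1+0.064)^−3] / 0.064 = 3157.48934
Perpetuity value at year 3: 1,430.00 / 0.064 = 22343.75000
PV of perpetuity: 22343.75000 / (1+0.064)^3 = 18549.45609
Total PV = 3157.48934 + 18549.45609 = 21706.94543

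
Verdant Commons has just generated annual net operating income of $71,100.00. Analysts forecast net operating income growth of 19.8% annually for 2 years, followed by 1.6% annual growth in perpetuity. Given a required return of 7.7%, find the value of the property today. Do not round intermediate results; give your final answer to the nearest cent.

$1632324.92

D_1 = 85177.80000
D_2 = 102043.00440
Terminal value at year 2: TV = D_2×(1+g_2)/(r−g_2) = 103675.69247/0.061 = 1699601.51591
P_0 = D_1/(1+r)^1 + D_2/(1+r)^2 + TV/(1+r)^2
    = 79088.02228 + 87973.49183 + 1465263.40484 = 1632324.91895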